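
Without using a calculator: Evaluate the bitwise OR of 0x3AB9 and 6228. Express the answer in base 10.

0x3AB9 = 11101010111001
6228 = 01100001010100
 OR → 11101011111101 = 15101

15101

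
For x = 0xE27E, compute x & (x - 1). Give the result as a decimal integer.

x = 1110001001111110 = 57982
x - 1 = 1110001001111101
AND   = 1110001001111100 = 57980
(x & (x - 1) clears the lowest set bit of x.)

57980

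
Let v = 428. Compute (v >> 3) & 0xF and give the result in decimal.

5

v = 110101100
Shift right by 3: 110101
Mask low 4 bits: 0101 = 5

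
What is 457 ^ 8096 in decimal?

7785

457 = 0000111001001
8096 = 1111110100000
XOR → 1111001101001 = 7785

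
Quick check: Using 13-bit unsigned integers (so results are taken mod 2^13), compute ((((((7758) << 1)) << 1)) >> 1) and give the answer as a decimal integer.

7758 = 1111001001110
→ << 1 (mod 2^13) → 1110010011100 = 7324
→ << 1 (mod 2^13) → 1100100111000 = 6456
→ >> 1 → 0110010011100 = 3228

3228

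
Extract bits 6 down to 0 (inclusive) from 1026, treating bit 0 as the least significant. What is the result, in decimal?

2

v = 010000000010
Shift right by 0: 010000000010
Mask low 7 bits: 0000010 = 2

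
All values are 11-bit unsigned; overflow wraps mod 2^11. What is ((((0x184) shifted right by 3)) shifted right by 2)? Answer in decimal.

12

0x184 = 00110000100
→ shifted right by 3 → 00000110000 = 48
→ shifted right by 2 → 00000001100 = 12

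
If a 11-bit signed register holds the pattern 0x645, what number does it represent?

-443

pattern = 11001000101 (MSB is 1 ⇒ negative)
Invert: 00110111010, add 1 → 00110111011 = 443, so the value is -443.
(Equivalently: 1605 - 2^11 = 1605 - 2048 = -443.)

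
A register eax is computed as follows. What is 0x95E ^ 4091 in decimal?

1701

0x95E = 100101011110
4091 = 111111111011
XOR → 011010100101 = 1701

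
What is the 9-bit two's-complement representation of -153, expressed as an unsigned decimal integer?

153 in 9 bits: 010011001
Invert: 101100110
Add 1:  101100111 = 359
(Check: 2^9 - 153 = 512 - 153 = 359.)

359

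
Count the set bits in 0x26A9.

7

0x26A9 = 10011010101001
Count the 1s: 1 + 1 + 1 + 1 + 1 + 1 + 1 = 7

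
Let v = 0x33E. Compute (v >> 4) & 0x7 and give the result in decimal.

v = 001100111110
Shift right by 4: 00110011
Mask low 3 bits: 011 = 3

3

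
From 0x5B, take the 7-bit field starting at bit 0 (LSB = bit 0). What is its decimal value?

v = 01011011
Shift right by 0: 01011011
Mask low 7 bits: 1011011 = 91

91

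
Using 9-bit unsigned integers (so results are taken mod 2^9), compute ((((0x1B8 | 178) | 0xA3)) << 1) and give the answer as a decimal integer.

374

0x1B8 = 110111000
178 = 010110010
→ | → 110111010 = 442
0xA3 = 010100011
→ | → 110111011 = 443
→ << 1 (mod 2^9) → 101110110 = 374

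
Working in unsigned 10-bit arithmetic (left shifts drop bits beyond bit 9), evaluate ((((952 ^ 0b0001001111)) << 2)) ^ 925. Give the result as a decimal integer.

952 = 1110111000
0b0001001111 = 0001001111
→ ^ → 1111110111 = 1015
→ << 2 (mod 2^10) → 1111011100 = 988
925 = 1110011101
→ ^ → 0001000001 = 65

65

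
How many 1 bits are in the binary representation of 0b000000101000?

n = 101000
Count the 1s: 1 + 1 = 2

2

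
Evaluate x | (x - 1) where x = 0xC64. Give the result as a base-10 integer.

x = 110001100100 = 3172
x - 1 = 110001100011
OR    = 110001100111 = 3175
(x | (x - 1) sets all bits below the lowest set bit.)

3175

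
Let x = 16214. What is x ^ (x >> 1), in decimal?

8445

x = 11111101010110 = 16214
x>>1 = 01111110101011
XOR  = 10000011111101 = 8445
(x ^ (x >> 1) gives the standard binary-reflected Gray code of x.)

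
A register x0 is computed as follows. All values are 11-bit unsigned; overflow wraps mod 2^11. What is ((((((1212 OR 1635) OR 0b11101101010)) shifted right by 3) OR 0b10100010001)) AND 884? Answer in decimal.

372

1212 = 10010111100
1635 = 11001100011
→ OR → 11011111111 = 1791
0b11101101010 = 11101101010
→ OR → 11111111111 = 2047
→ shifted right by 3 → 00011111111 = 255
0b10100010001 = 10100010001
→ OR → 10111111111 = 1535
884 = 01101110100
→ AND → 00101110100 = 372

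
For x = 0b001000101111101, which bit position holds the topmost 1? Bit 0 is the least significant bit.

12

0b001000101111101 = 1000101111101
The topmost 1 is at position 12 (since 2^12 = 4096 ≤ 4477 < 8192).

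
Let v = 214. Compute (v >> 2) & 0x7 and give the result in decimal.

5

v = 011010110
Shift right by 2: 0110101
Mask low 3 bits: 101 = 5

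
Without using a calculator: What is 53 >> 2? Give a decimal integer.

53 = 110101
shift right by 2 → 001101 = 13
(equivalently, floor(53 / 4))

13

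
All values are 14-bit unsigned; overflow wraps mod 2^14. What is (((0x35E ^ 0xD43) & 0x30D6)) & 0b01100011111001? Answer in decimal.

0x35E = 00001101011110
0xD43 = 00110101000011
→ ^ → 00111000011101 = 3613
0x30D6 = 11000011010110
→ & → 00000000010100 = 20
0b01100011111001 = 01100011111001
→ & → 00000000010000 = 16

16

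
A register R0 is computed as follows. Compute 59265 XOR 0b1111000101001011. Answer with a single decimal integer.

5834

59265 = 1110011110000001
b = 1111000101001011
XOR → 0001011011001010 = 5834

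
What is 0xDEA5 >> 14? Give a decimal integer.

0xDEA5 = 1101111010100101
shift right by 14 → 0000000000000011 = 3
(equivalently, floor(56997 / 16384))

3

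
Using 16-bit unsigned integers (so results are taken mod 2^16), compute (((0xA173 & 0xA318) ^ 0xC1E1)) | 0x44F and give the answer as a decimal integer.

25855

0xA173 = 1010000101110011
0xA318 = 1010001100011000
→ & → 1010000100010000 = 41232
0xC1E1 = 1100000111100001
→ ^ → 0110000011110001 = 24817
0x44F = 0000010001001111
→ | → 0110010011111111 = 25855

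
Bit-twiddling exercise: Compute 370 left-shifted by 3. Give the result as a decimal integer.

370 = 000101110010
shift left by 3 → 101110010000 = 2960
(equivalently, 370 × 2^3 = 370 × 8)

2960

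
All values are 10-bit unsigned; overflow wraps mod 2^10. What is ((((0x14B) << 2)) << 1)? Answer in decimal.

0x14B = 0101001011
→ << 2 (mod 2^10) → 0100101100 = 300
→ << 1 (mod 2^10) → 1001011000 = 600

600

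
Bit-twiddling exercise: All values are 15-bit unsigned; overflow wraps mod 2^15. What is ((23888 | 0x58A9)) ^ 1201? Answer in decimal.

22856

23888 = 101110101010000
0x58A9 = 101100010101001
→ | → 101110111111001 = 24057
1201 = 000010010110001
→ ^ → 101100101001000 = 22856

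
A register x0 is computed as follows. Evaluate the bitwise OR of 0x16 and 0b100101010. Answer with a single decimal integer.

0x16 = 000010110
b = 100101010
 OR → 100111110 = 318

318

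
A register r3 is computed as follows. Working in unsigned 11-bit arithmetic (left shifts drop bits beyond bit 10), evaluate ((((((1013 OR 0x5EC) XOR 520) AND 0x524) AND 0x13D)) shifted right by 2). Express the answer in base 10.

73

1013 = 01111110101
0x5EC = 10111101100
→ OR → 11111111101 = 2045
520 = 01000001000
→ XOR → 10111110101 = 1525
0x524 = 10100100100
→ AND → 10100100100 = 1316
0x13D = 00100111101
→ AND → 00100100100 = 292
→ shifted right by 2 → 00001001001 = 73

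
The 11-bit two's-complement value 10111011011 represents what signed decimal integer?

-549

pattern = 10111011011 (MSB is 1 ⇒ negative)
Invert: 01000100100, add 1 → 01000100101 = 549, so the value is -549.
(Equivalently: 1499 - 2^11 = 1499 - 2048 = -549.)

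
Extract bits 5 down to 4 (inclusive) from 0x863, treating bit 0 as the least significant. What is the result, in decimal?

2

v = 100001100011
Shift right by 4: 10000110
Mask low 2 bits: 10 = 2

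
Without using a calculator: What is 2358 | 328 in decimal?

2430

2358 = 100100110110
328 = 000101001000
 OR → 100101111110 = 2430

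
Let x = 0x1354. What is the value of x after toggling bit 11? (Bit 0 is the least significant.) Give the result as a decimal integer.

x = 01001101010100
bit 11 is currently 0; toggle it via x ^ (1 << 11) = x ^ 2048
→ 01101101010100 = 6996

6996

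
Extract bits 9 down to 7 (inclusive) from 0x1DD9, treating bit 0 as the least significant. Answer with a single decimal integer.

3

v = 0001110111011001
Shift right by 7: 000111011
Mask low 3 bits: 011 = 3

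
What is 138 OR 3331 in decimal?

3467

138 = 000010001010
3331 = 110100000011
 OR → 110110001011 = 3467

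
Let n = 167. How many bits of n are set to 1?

5

167 = 10100111
Count the 1s: 1 + 1 + 1 + 1 + 1 = 5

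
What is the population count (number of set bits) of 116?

4

116 = 1110100
Count the 1s: 1 + 1 + 1 + 1 = 4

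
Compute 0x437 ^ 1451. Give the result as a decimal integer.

0x437 = 10000110111
1451 = 10110101011
XOR → 00110011100 = 412

412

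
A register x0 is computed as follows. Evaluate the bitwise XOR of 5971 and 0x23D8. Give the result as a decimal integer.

13451

5971 = 01011101010011
0x23D8 = 10001111011000
XOR → 11010010001011 = 13451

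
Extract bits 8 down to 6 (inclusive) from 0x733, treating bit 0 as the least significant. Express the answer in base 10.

4

v = 11100110011
Shift right by 6: 11100
Mask low 3 bits: 100 = 4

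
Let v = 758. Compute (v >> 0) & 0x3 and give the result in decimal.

2

v = 0001011110110
Shift right by 0: 0001011110110
Mask low 2 bits: 10 = 2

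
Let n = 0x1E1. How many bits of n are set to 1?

0x1E1 = 111100001
Count the 1s: 1 + 1 + 1 + 1 + 1 = 5

5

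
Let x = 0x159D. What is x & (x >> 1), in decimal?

x = 1010110011101 = 5533
x>>1 = 0101011001110
AND  = 0000010001100 = 140
(x & (x >> 1) has a 1 wherever x has two consecutive 1 bits.)

140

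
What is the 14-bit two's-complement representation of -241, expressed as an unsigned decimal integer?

16143

241 in 14 bits: 00000011110001
Invert: 11111100001110
Add 1:  11111100001111 = 16143
(Check: 2^14 - 241 = 16384 - 241 = 16143.)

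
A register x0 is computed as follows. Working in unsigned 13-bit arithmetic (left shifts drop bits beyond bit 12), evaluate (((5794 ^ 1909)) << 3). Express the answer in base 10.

3768

5794 = 1011010100010
1909 = 0011101110101
→ ^ → 1000111010111 = 4567
→ << 3 (mod 2^13) → 0111010111000 = 3768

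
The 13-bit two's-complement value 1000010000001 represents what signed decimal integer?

pattern = 1000010000001 (MSB is 1 ⇒ negative)
Invert: 0111101111110, add 1 → 0111101111111 = 3967, so the value is -3967.
(Equivalently: 4225 - 2^13 = 4225 - 8192 = -3967.)

-3967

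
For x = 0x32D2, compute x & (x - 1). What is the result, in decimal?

x = 11001011010010 = 13010
x - 1 = 11001011010001
AND   = 11001011010000 = 13008
(x & (x - 1) clears the lowest set bit of x.)

13008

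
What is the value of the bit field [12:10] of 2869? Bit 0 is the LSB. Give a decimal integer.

2

v = 0101100110101
Shift right by 10: 010
Mask low 3 bits: 010 = 2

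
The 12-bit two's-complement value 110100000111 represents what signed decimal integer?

pattern = 110100000111 (MSB is 1 ⇒ negative)
Invert: 001011111000, add 1 → 001011111001 = 761, so the value is -761.
(Equivalently: 3335 - 2^12 = 3335 - 4096 = -761.)

-761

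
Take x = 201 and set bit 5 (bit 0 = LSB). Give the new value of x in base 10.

233

x = 11001001
bit 5 is currently 0; set it via x | (1 << 5) = x | 32
→ 11101001 = 233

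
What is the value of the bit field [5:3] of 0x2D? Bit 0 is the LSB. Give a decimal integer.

v = 00101101
Shift right by 3: 00101
Mask low 3 bits: 101 = 5

5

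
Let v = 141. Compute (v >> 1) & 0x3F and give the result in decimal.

6

v = 10001101
Shift right by 1: 1000110
Mask low 6 bits: 000110 = 6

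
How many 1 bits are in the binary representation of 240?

4

240 = 11110000
Count the 1s: 1 + 1 + 1 + 1 = 4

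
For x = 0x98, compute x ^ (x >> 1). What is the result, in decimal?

212

x = 10011000 = 152
x>>1 = 01001100
XOR  = 11010100 = 212
(x ^ (x >> 1) gives the standard binary-reflected Gray code of x.)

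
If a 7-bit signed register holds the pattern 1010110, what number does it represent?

-42

pattern = 1010110 (MSB is 1 ⇒ negative)
Invert: 0101001, add 1 → 0101010 = 42, so the value is -42.
(Equivalently: 86 - 2^7 = 86 - 128 = -42.)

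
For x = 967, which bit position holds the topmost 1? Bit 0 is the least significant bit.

9

967 = 1111000111
The topmost 1 is at position 9 (since 2^9 = 512 ≤ 967 < 1024).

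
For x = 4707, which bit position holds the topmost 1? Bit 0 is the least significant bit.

4707 = 1001001100011
The topmost 1 is at position 12 (since 2^12 = 4096 ≤ 4707 < 8192).

12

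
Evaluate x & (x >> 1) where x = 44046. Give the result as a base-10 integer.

1030

x = 1010110000001110 = 44046
x>>1 = 0101011000000111
AND  = 0000010000000110 = 1030
(x & (x >> 1) has a 1 wherever x has two consecutive 1 bits.)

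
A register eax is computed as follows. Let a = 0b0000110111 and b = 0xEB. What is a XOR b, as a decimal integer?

220

a = 00110111
0xEB = 11101011
XOR → 11011100 = 220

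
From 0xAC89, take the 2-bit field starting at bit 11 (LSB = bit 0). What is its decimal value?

1

v = 1010110010001001
Shift right by 11: 10101
Mask low 2 bits: 01 = 1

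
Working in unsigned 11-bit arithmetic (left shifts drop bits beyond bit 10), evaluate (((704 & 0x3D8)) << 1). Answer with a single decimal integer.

1408

704 = 01011000000
0x3D8 = 01111011000
→ & → 01011000000 = 704
→ << 1 (mod 2^11) → 10110000000 = 1408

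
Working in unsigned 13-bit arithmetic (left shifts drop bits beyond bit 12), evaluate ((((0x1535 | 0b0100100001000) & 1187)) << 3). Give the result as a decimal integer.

264

0x1535 = 1010100110101
0b0100100001000 = 0100100001000
→ | → 1110100111101 = 7485
1187 = 0010010100011
→ & → 0010000100001 = 1057
→ << 3 (mod 2^13) → 0000100001000 = 264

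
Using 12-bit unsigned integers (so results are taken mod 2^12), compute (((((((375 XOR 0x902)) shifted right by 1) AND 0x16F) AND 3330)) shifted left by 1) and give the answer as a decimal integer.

4

375 = 000101110111
0x902 = 100100000010
→ XOR → 100001110101 = 2165
→ shifted right by 1 → 010000111010 = 1082
0x16F = 000101101111
→ AND → 000000101010 = 42
3330 = 110100000010
→ AND → 000000000010 = 2
→ shifted left by 1 (mod 2^12) → 000000000100 = 4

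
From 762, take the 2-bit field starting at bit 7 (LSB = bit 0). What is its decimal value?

v = 01011111010
Shift right by 7: 0101
Mask low 2 bits: 01 = 1

1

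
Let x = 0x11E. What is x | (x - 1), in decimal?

287

x = 100011110 = 286
x - 1 = 100011101
OR    = 100011111 = 287
(x | (x - 1) sets all bits below the lowest set bit.)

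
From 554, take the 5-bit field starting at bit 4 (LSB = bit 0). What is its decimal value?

v = 01000101010
Shift right by 4: 0100010
Mask low 5 bits: 00010 = 2

2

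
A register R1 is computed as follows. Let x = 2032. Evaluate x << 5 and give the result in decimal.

65024

2032 = 0000011111110000
shift left by 5 → 1111111000000000 = 65024
(equivalently, 2032 × 2^5 = 2032 × 32)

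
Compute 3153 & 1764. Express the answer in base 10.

3153 = 110001010001
1764 = 011011100100
AND → 010001000000 = 1088

1088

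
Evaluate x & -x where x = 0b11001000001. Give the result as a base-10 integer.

x = 11001000001 = 1601
-x (two's complement) = …00110111111
AND   = 00000000001 = 1
(x & -x isolates the lowest set bit of x.)

1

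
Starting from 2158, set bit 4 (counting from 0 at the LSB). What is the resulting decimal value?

x = 100001101110
bit 4 is currently 0; set it via x | (1 << 4) = x | 16
→ 100001111110 = 2174

2174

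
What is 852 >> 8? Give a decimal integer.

852 = 1101010100
shift right by 8 → 0000000011 = 3
(equivalently, floor(852 / 256))

3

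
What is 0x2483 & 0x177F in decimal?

0x2483 = 10010010000011
0x177F = 01011101111111
AND → 00010000000011 = 1027

1027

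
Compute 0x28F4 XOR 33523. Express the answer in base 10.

43527

0x28F4 = 0010100011110100
33523 = 1000001011110011
XOR → 1010101000000111 = 43527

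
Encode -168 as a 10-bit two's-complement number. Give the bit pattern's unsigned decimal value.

168 in 10 bits: 0010101000
Invert: 1101010111
Add 1:  1101011000 = 856
(Check: 2^10 - 168 = 1024 - 168 = 856.)

856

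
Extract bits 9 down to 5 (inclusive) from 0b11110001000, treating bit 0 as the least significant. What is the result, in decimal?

v = 11110001000
Shift right by 5: 111100
Mask low 5 bits: 11100 = 28

28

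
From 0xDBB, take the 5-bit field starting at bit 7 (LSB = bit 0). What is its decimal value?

v = 110110111011
Shift right by 7: 11011
Mask low 5 bits: 11011 = 27

27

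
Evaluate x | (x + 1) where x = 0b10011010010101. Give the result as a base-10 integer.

9879

x = 10011010010101 = 9877
x + 1 = 10011010010110
OR    = 10011010010111 = 9879
(x | (x + 1) sets the lowest cleared bit.)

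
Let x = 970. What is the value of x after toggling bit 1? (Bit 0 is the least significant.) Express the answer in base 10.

968

x = 00001111001010
bit 1 is currently 1; toggle it via x ^ (1 << 1) = x ^ 2
→ 00001111001000 = 968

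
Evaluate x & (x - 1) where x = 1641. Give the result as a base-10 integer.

x = 11001101001 = 1641
x - 1 = 11001101000
AND   = 11001101000 = 1640
(x & (x - 1) clears the lowest set bit of x.)

1640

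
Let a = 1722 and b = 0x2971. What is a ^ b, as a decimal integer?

1722 = 00011010111010
0x2971 = 10100101110001
XOR → 10111111001011 = 12235

12235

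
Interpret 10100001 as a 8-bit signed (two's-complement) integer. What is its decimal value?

-95

pattern = 10100001 (MSB is 1 ⇒ negative)
Invert: 01011110, add 1 → 01011111 = 95, so the value is -95.
(Equivalently: 161 - 2^8 = 161 - 256 = -95.)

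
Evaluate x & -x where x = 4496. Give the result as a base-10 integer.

16

x = 1000110010000 = 4496
-x (two's complement) = …0111001110000
AND   = 0000000010000 = 16
(x & -x isolates the lowest set bit of x.)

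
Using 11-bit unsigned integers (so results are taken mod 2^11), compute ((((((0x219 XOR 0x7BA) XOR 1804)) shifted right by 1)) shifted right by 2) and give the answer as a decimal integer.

85

0x219 = 01000011001
0x7BA = 11110111010
→ XOR → 10110100011 = 1443
1804 = 11100001100
→ XOR → 01010101111 = 687
→ shifted right by 1 → 00101010111 = 343
→ shifted right by 2 → 00001010101 = 85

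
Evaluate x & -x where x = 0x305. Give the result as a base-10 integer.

1

x = 1100000101 = 773
-x (two's complement) = …0011111011
AND   = 0000000001 = 1
(x & -x isolates the lowest set bit of x.)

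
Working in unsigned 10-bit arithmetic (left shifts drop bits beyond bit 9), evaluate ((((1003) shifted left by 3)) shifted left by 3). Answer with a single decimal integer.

1003 = 1111101011
→ shifted left by 3 (mod 2^10) → 1101011000 = 856
→ shifted left by 3 (mod 2^10) → 1011000000 = 704

704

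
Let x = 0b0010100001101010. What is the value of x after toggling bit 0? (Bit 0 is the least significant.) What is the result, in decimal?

10347

x = 0010100001101010
bit 0 is currently 0; toggle it via x ^ (1 << 0) = x ^ 1
→ 0010100001101011 = 10347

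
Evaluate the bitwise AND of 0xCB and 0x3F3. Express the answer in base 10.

195

0xCB = 0011001011
0x3F3 = 1111110011
AND → 0011000011 = 195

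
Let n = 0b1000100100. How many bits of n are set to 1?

3

n = 1000100100
Count the 1s: 1 + 1 + 1 = 3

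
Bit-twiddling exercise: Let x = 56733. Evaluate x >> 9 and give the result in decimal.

110

56733 = 1101110110011101
shift right by 9 → 0000000001101110 = 110
(equivalently, floor(56733 / 512))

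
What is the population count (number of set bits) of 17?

2

17 = 10001
Count the 1s: 1 + 1 = 2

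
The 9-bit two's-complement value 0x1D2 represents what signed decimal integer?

-46

pattern = 111010010 (MSB is 1 ⇒ negative)
Invert: 000101101, add 1 → 000101110 = 46, so the value is -46.
(Equivalently: 466 - 2^9 = 466 - 512 = -46.)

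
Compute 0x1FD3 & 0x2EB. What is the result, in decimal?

707

0x1FD3 = 1111111010011
0x2EB = 0001011101011
AND → 0001011000011 = 707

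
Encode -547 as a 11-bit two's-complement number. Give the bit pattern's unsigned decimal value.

547 in 11 bits: 01000100011
Invert: 10111011100
Add 1:  10111011101 = 1501
(Check: 2^11 - 547 = 2048 - 547 = 1501.)

1501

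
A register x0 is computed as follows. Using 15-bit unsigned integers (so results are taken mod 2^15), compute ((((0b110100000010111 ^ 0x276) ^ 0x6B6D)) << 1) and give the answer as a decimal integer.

0b110100000010111 = 110100000010111
0x276 = 000001001110110
→ ^ → 110101001100001 = 27233
0x6B6D = 110101101101101
→ ^ → 000000100001100 = 268
→ << 1 (mod 2^15) → 000001000011000 = 536

536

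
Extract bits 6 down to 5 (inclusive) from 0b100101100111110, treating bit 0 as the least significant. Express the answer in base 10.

v = 100101100111110
Shift right by 5: 1001011001
Mask low 2 bits: 01 = 1

1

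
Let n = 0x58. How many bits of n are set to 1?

0x58 = 1011000
Count the 1s: 1 + 1 + 1 = 3

3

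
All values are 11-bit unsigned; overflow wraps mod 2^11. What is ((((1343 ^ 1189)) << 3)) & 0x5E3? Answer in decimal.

1343 = 10100111111
1189 = 10010100101
→ ^ → 00110011010 = 410
→ << 3 (mod 2^11) → 10011010000 = 1232
0x5E3 = 10111100011
→ & → 10011000000 = 1216

1216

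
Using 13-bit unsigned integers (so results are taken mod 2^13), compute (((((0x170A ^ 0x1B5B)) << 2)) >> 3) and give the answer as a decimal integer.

0x170A = 1011100001010
0x1B5B = 1101101011011
→ ^ → 0110001010001 = 3153
→ << 2 (mod 2^13) → 1000101000100 = 4420
→ >> 3 → 0001000101000 = 552

552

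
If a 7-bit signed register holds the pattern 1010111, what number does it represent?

pattern = 1010111 (MSB is 1 ⇒ negative)
Invert: 0101000, add 1 → 0101001 = 41, so the value is -41.
(Equivalently: 87 - 2^7 = 87 - 128 = -41.)

-41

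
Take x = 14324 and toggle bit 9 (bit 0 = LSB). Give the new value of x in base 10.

x = 11011111110100
bit 9 is currently 1; toggle it via x ^ (1 << 9) = x ^ 512
→ 11010111110100 = 13812

13812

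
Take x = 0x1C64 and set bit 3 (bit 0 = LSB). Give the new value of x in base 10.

x = 01110001100100
bit 3 is currently 0; set it via x | (1 << 3) = x | 8
→ 01110001101100 = 7276

7276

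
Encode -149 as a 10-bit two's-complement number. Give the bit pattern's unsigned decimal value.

875

149 in 10 bits: 0010010101
Invert: 1101101010
Add 1:  1101101011 = 875
(Check: 2^10 - 149 = 1024 - 149 = 875.)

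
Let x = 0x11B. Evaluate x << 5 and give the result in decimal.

0x11B = 00000100011011
shift left by 5 → 10001101100000 = 9056
(equivalently, 283 × 2^5 = 283 × 32)

9056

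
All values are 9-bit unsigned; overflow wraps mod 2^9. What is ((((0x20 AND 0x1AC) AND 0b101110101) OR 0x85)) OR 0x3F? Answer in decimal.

0x20 = 000100000
0x1AC = 110101100
→ AND → 000100000 = 32
0b101110101 = 101110101
→ AND → 000100000 = 32
0x85 = 010000101
→ OR → 010100101 = 165
0x3F = 000111111
→ OR → 010111111 = 191

191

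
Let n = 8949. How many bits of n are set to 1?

8

8949 = 10001011110101
Count the 1s: 1 + 1 + 1 + 1 + 1 + 1 + 1 + 1 = 8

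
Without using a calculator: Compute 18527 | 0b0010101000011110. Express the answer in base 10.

18527 = 100100001011111
b = 010101000011110
 OR → 110101001011111 = 27231

27231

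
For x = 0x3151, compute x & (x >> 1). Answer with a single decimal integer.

x = 11000101010001 = 12625
x>>1 = 01100010101000
AND  = 01000000000000 = 4096
(x & (x >> 1) has a 1 wherever x has two consecutive 1 bits.)

4096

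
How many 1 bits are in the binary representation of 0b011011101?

6

n = 11011101
Count the 1s: 1 + 1 + 1 + 1 + 1 + 1 = 6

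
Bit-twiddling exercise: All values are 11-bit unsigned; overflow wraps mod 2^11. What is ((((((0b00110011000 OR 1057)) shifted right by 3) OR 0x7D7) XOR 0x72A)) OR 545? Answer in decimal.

765

0b00110011000 = 00110011000
1057 = 10000100001
→ OR → 10110111001 = 1465
→ shifted right by 3 → 00010110111 = 183
0x7D7 = 11111010111
→ OR → 11111110111 = 2039
0x72A = 11100101010
→ XOR → 00011011101 = 221
545 = 01000100001
→ OR → 01011111101 = 765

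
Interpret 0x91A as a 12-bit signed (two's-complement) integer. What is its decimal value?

-1766

pattern = 100100011010 (MSB is 1 ⇒ negative)
Invert: 011011100101, add 1 → 011011100110 = 1766, so the value is -1766.
(Equivalently: 2330 - 2^12 = 2330 - 4096 = -1766.)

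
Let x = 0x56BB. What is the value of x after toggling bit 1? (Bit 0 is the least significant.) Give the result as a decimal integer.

x = 0101011010111011
bit 1 is currently 1; toggle it via x ^ (1 << 1) = x ^ 2
→ 0101011010111001 = 22201

22201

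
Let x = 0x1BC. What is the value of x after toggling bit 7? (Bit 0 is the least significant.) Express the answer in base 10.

x = 110111100
bit 7 is currently 1; toggle it via x ^ (1 << 7) = x ^ 128
→ 100111100 = 316

316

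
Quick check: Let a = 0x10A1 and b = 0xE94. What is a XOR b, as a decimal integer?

7733

0x10A1 = 1000010100001
0xE94 = 0111010010100
XOR → 1111000110101 = 7733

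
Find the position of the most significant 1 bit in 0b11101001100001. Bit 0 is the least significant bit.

0b11101001100001 = 11101001100001
The topmost 1 is at position 13 (since 2^13 = 8192 ≤ 14945 < 16384).

13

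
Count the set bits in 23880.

7

23880 = 101110101001000
Count the 1s: 1 + 1 + 1 + 1 + 1 + 1 + 1 = 7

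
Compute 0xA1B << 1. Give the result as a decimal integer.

0xA1B = 0101000011011
shift left by 1 → 1010000110110 = 5174
(equivalently, 2587 × 2^1 = 2587 × 2)

5174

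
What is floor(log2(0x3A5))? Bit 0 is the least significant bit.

9

0x3A5 = 1110100101
The topmost 1 is at position 9 (since 2^9 = 512 ≤ 933 < 1024).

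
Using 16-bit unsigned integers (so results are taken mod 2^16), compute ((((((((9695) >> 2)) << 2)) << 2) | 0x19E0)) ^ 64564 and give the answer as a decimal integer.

9695 = 0010010111011111
→ >> 2 → 0000100101110111 = 2423
→ << 2 (mod 2^16) → 0010010111011100 = 9692
→ << 2 (mod 2^16) → 1001011101110000 = 38768
0x19E0 = 0001100111100000
→ | → 1001111111110000 = 40944
64564 = 1111110000110100
→ ^ → 0110001111000100 = 25540

25540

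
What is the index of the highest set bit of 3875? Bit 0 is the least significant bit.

3875 = 111100100011
The topmost 1 is at position 11 (since 2^11 = 2048 ≤ 3875 < 4096).

11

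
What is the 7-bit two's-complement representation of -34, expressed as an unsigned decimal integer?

94

34 in 7 bits: 0100010
Invert: 1011101
Add 1:  1011110 = 94
(Check: 2^7 - 34 = 128 - 34 = 94.)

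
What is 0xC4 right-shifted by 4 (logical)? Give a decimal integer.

12

0xC4 = 11000100
shift right by 4 → 00001100 = 12
(equivalently, floor(196 / 16))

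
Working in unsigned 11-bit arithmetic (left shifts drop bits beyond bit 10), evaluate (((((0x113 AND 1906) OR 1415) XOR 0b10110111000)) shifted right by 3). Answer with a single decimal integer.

5

0x113 = 00100010011
1906 = 11101110010
→ AND → 00100010010 = 274
1415 = 10110000111
→ OR → 10110010111 = 1431
0b10110111000 = 10110111000
→ XOR → 00000101111 = 47
→ shifted right by 3 → 00000000101 = 5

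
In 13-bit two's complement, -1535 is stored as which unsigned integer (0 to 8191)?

1535 in 13 bits: 0010111111111
Invert: 1101000000000
Add 1:  1101000000001 = 6657
(Check: 2^13 - 1535 = 8192 - 1535 = 6657.)

6657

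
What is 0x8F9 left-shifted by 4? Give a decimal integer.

36752

0x8F9 = 0000100011111001
shift left by 4 → 1000111110010000 = 36752
(equivalently, 2297 × 2^4 = 2297 × 16)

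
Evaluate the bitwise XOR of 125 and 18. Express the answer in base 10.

111

125 = 1111101
18 = 0010010
XOR → 1101111 = 111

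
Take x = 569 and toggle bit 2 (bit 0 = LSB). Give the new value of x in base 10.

x = 1000111001
bit 2 is currently 0; toggle it via x ^ (1 << 2) = x ^ 4
→ 1000111101 = 573

573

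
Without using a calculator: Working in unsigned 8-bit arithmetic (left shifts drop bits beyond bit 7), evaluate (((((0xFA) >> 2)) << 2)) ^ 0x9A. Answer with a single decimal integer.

98

0xFA = 11111010
→ >> 2 → 00111110 = 62
→ << 2 (mod 2^8) → 11111000 = 248
0x9A = 10011010
→ ^ → 01100010 = 98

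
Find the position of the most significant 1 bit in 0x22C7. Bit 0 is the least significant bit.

13

0x22C7 = 10001011000111
The topmost 1 is at position 13 (since 2^13 = 8192 ≤ 8903 < 16384).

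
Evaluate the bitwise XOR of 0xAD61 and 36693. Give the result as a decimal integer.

8756

0xAD61 = 1010110101100001
36693 = 1000111101010101
XOR → 0010001000110100 = 8756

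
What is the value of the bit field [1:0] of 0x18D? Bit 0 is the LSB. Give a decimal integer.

1

v = 110001101
Shift right by 0: 110001101
Mask low 2 bits: 01 = 1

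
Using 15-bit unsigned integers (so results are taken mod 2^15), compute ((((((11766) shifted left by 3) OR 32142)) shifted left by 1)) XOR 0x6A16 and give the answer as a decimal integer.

11766 = 010110111110110
→ shifted left by 3 (mod 2^15) → 110111110110000 = 28592
32142 = 111110110001110
→ OR → 111111110111110 = 32702
→ shifted left by 1 (mod 2^15) → 111111101111100 = 32636
0x6A16 = 110101000010110
→ XOR → 001010101101010 = 5482

5482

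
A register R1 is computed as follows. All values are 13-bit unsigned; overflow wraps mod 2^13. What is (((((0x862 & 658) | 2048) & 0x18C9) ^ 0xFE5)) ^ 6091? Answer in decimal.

4142

0x862 = 0100001100010
658 = 0001010010010
→ & → 0000000000010 = 2
2048 = 0100000000000
→ | → 0100000000010 = 2050
0x18C9 = 1100011001001
→ & → 0100000000000 = 2048
0xFE5 = 0111111100101
→ ^ → 0011111100101 = 2021
6091 = 1011111001011
→ ^ → 1000000101110 = 4142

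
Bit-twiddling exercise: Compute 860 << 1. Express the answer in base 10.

1720

860 = 01101011100
shift left by 1 → 11010111000 = 1720
(equivalently, 860 × 2^1 = 860 × 2)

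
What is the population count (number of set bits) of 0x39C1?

0x39C1 = 11100111000001
Count the 1s: 1 + 1 + 1 + 1 + 1 + 1 + 1 = 7

7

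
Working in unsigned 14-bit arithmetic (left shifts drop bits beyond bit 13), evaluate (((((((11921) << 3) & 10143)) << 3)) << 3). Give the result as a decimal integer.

8704

11921 = 10111010010001
→ << 3 (mod 2^14) → 11010010001000 = 13448
10143 = 10011110011111
→ & → 10010010001000 = 9352
→ << 3 (mod 2^14) → 10010001000000 = 9280
→ << 3 (mod 2^14) → 10001000000000 = 8704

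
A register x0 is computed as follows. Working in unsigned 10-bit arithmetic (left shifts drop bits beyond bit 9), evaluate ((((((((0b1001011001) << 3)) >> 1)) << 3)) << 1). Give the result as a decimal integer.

0b1001011001 = 1001011001
→ << 3 (mod 2^10) → 1011001000 = 712
→ >> 1 → 0101100100 = 356
→ << 3 (mod 2^10) → 1100100000 = 800
→ << 1 (mod 2^10) → 1001000000 = 576

576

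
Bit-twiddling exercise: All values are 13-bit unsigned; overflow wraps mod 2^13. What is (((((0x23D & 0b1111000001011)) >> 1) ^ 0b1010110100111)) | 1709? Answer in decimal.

5807

0x23D = 0001000111101
0b1111000001011 = 1111000001011
→ & → 0001000001001 = 521
→ >> 1 → 0000100000100 = 260
0b1010110100111 = 1010110100111
→ ^ → 1010010100011 = 5283
1709 = 0011010101101
→ | → 1011010101111 = 5807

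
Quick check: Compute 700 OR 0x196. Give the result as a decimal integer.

958

700 = 1010111100
0x196 = 0110010110
 OR → 1110111110 = 958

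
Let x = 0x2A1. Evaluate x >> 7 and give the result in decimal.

5

0x2A1 = 1010100001
shift right by 7 → 0000000101 = 5
(equivalently, floor(673 / 128))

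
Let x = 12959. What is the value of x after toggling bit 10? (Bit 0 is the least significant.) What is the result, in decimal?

x = 11001010011111
bit 10 is currently 0; toggle it via x ^ (1 << 10) = x ^ 1024
→ 11011010011111 = 13983

13983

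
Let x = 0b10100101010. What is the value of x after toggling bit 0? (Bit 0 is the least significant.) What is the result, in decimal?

x = 10100101010
bit 0 is currently 0; toggle it via x ^ (1 << 0) = x ^ 1
→ 10100101011 = 1323

1323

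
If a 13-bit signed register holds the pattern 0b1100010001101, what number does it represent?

pattern = 1100010001101 (MSB is 1 ⇒ negative)
Invert: 0011101110010, add 1 → 0011101110011 = 1907, so the value is -1907.
(Equivalently: 6285 - 2^13 = 6285 - 8192 = -1907.)

-1907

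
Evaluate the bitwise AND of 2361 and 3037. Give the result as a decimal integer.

2361 = 100100111001
3037 = 101111011101
AND → 100100011001 = 2329

2329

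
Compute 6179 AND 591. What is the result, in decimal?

6179 = 1100000100011
591 = 0001001001111
AND → 0000000000011 = 3

3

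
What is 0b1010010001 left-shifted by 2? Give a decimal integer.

x = 001010010001
shift left by 2 → 101001000100 = 2628
(equivalently, 657 × 2^2 = 657 × 4)

2628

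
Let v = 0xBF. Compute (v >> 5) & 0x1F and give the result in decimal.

5

v = 00010111111
Shift right by 5: 000101
Mask low 5 bits: 00101 = 5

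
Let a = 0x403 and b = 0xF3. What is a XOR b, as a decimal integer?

0x403 = 10000000011
0xF3 = 00011110011
XOR → 10011110000 = 1264

1264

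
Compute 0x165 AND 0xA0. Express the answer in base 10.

32

0x165 = 101100101
0xA0 = 010100000
AND → 000100000 = 32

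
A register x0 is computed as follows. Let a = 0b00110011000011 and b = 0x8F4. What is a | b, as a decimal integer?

3319

a = 110011000011
0x8F4 = 100011110100
 OR → 110011110111 = 3319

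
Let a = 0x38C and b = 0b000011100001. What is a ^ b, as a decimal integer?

877

0x38C = 1110001100
b = 0011100001
XOR → 1101101101 = 877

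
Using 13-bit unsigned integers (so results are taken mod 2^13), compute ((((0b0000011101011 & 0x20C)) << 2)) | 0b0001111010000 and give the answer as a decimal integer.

1008

0b0000011101011 = 0000011101011
0x20C = 0001000001100
→ & → 0000000001000 = 8
→ << 2 (mod 2^13) → 0000000100000 = 32
0b0001111010000 = 0001111010000
→ | → 0001111110000 = 1008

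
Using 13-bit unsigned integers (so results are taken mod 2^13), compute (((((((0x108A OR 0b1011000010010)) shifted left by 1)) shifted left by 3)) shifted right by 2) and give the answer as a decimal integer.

616

0x108A = 1000010001010
0b1011000010010 = 1011000010010
→ OR → 1011010011010 = 5786
→ shifted left by 1 (mod 2^13) → 0110100110100 = 3380
→ shifted left by 3 (mod 2^13) → 0100110100000 = 2464
→ shifted right by 2 → 0001001101000 = 616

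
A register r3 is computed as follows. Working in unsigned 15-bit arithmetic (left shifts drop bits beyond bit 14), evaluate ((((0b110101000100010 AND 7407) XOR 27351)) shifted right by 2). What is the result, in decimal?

0b110101000100010 = 110101000100010
7407 = 001110011101111
→ AND → 000100000100010 = 2082
27351 = 110101011010111
→ XOR → 110001011110101 = 25333
→ shifted right by 2 → 001100010111101 = 6333

6333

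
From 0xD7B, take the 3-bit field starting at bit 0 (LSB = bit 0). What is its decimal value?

3

v = 110101111011
Shift right by 0: 110101111011
Mask low 3 bits: 011 = 3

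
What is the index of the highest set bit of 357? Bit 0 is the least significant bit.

8

357 = 101100101
The topmost 1 is at position 8 (since 2^8 = 256 ≤ 357 < 512).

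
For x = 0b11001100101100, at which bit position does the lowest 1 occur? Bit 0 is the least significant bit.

0b11001100101100 = 11001100101100
Trailing zeros: 2, so the lowest set bit is bit 2 (value 4).

2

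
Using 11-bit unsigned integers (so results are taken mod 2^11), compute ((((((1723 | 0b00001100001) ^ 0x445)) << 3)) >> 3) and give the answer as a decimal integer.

1723 = 11010111011
0b00001100001 = 00001100001
→ | → 11011111011 = 1787
0x445 = 10001000101
→ ^ → 01010111110 = 702
→ << 3 (mod 2^11) → 10111110000 = 1520
→ >> 3 → 00010111110 = 190

190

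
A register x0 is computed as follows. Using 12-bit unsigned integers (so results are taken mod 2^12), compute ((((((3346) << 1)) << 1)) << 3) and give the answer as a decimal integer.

3346 = 110100010010
→ << 1 (mod 2^12) → 101000100100 = 2596
→ << 1 (mod 2^12) → 010001001000 = 1096
→ << 3 (mod 2^12) → 001001000000 = 576

576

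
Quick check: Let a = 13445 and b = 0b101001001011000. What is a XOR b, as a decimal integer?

26333

13445 = 011010010000101
b = 101001001011000
XOR → 110011011011101 = 26333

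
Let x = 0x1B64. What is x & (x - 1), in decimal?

x = 1101101100100 = 7012
x - 1 = 1101101100011
AND   = 1101101100000 = 7008
(x & (x - 1) clears the lowest set bit of x.)

7008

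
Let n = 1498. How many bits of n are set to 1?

7

1498 = 10111011010
Count the 1s: 1 + 1 + 1 + 1 + 1 + 1 + 1 = 7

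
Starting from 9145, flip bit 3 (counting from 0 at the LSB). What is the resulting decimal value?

x = 10001110111001
bit 3 is currently 1; toggle it via x ^ (1 << 3) = x ^ 8
→ 10001110110001 = 9137

9137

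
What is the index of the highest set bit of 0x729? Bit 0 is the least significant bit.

0x729 = 11100101001
The topmost 1 is at position 10 (since 2^10 = 1024 ≤ 1833 < 2048).

10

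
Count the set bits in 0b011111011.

7

n = 11111011
Count the 1s: 1 + 1 + 1 + 1 + 1 + 1 + 1 = 7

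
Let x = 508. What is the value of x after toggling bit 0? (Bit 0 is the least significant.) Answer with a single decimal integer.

x = 111111100
bit 0 is currently 0; toggle it via x ^ (1 << 0) = x ^ 1
→ 111111101 = 509

509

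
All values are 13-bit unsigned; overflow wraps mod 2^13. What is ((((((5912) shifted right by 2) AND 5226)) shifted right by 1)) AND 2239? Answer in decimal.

33

5912 = 1011100011000
→ shifted right by 2 → 0010111000110 = 1478
5226 = 1010001101010
→ AND → 0010001000010 = 1090
→ shifted right by 1 → 0001000100001 = 545
2239 = 0100010111111
→ AND → 0000000100001 = 33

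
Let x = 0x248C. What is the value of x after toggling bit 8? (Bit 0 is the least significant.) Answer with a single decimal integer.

9612

x = 10010010001100
bit 8 is currently 0; toggle it via x ^ (1 << 8) = x ^ 256
→ 10010110001100 = 9612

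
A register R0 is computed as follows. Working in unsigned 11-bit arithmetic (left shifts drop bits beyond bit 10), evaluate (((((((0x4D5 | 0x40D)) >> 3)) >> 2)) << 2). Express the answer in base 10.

152

0x4D5 = 10011010101
0x40D = 10000001101
→ | → 10011011101 = 1245
→ >> 3 → 00010011011 = 155
→ >> 2 → 00000100110 = 38
→ << 2 (mod 2^11) → 00010011000 = 152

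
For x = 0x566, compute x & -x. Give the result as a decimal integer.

x = 10101100110 = 1382
-x (two's complement) = …01010011010
AND   = 00000000010 = 2
(x & -x isolates the lowest set bit of x.)

2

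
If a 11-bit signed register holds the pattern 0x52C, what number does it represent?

-724

pattern = 10100101100 (MSB is 1 ⇒ negative)
Invert: 01011010011, add 1 → 01011010100 = 724, so the value is -724.
(Equivalently: 1324 - 2^11 = 1324 - 2048 = -724.)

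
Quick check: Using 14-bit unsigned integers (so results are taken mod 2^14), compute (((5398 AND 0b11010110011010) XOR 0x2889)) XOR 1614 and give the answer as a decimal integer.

15317

5398 = 01010100010110
0b11010110011010 = 11010110011010
→ AND → 01010100010010 = 5394
0x2889 = 10100010001001
→ XOR → 11110110011011 = 15771
1614 = 00011001001110
→ XOR → 11101111010101 = 15317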